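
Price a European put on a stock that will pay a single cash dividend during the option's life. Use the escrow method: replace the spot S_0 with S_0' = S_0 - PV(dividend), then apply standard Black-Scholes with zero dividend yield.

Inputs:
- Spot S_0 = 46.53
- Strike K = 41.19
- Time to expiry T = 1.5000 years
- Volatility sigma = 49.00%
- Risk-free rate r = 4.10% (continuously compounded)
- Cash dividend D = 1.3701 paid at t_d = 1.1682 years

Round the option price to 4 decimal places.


PV(D) = D * exp(-r * t_d) = 1.3701 * 0.95323273 = 1.30602416
S_0' = S_0 - PV(D) = 46.5300 - 1.30602416 = 45.22397584
d1 = (ln(S_0'/K) + (r + sigma^2/2)*T) / (sigma*sqrt(T)) = 0.55822851
d2 = d1 - sigma*sqrt(T) = -0.04189648
exp(-rT) = 0.94035295
N(-d1) = 0.28834418; N(-d2) = 0.51670939
P = K * exp(-rT) * N(-d2) - S_0' * N(-d1) = 41.1900 * 0.94035295 * 0.51670939 - 45.22397584 * 0.28834418 = 6.9737

Answer: Price = 6.9737


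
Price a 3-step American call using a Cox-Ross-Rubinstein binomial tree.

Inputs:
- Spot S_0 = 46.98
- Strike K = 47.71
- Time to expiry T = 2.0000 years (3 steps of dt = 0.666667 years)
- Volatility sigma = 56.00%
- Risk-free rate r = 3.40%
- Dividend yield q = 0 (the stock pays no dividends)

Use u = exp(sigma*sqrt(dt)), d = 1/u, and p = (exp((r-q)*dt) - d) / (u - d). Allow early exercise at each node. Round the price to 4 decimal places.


Answer: Price = V(0,0) = 16.3851

Derivation:
dt = T/N = 0.666667
u = exp(sigma*sqrt(dt)) = 1.579705; d = 1/u = 0.633030
p = (exp((r-q)*dt) - d) / (u - d) = 0.411858
Discount per step: exp(-r*dt) = 0.977588
Stock lattice S(k, i) with i counting down-moves:
  k=0: S(0,0) = 46.9800
  k=1: S(1,0) = 74.2145; S(1,1) = 29.7397
  k=2: S(2,0) = 117.2371; S(2,1) = 46.9800; S(2,2) = 18.8261
  k=3: S(3,0) = 185.2000; S(3,1) = 74.2145; S(3,2) = 29.7397; S(3,3) = 11.9175
Terminal payoffs V(N, i) = max(S_T - K, 0):
  V(3,0) = 137.489984; V(3,1) = 26.504538; V(3,2) = 0.000000; V(3,3) = 0.000000
Backward induction: V(k, i) = exp(-r*dt) * [p * V(k+1, i) + (1-p) * V(k+1, i+1)]; then take max(V_cont, immediate exercise) for American.
  V(2,0) = exp(-r*dt) * [p*137.489984 + (1-p)*26.504538] = 70.596336; exercise = 69.527073; V(2,0) = max -> 70.596336
  V(2,1) = exp(-r*dt) * [p*26.504538 + (1-p)*0.000000] = 10.671460; exercise = 0.000000; V(2,1) = max -> 10.671460
  V(2,2) = exp(-r*dt) * [p*0.000000 + (1-p)*0.000000] = 0.000000; exercise = 0.000000; V(2,2) = max -> 0.000000
  V(1,0) = exp(-r*dt) * [p*70.596336 + (1-p)*10.671460] = 34.559706; exercise = 26.504538; V(1,0) = max -> 34.559706
  V(1,1) = exp(-r*dt) * [p*10.671460 + (1-p)*0.000000] = 4.296625; exercise = 0.000000; V(1,1) = max -> 4.296625
  V(0,0) = exp(-r*dt) * [p*34.559706 + (1-p)*4.296625] = 16.385084; exercise = 0.000000; V(0,0) = max -> 16.385084


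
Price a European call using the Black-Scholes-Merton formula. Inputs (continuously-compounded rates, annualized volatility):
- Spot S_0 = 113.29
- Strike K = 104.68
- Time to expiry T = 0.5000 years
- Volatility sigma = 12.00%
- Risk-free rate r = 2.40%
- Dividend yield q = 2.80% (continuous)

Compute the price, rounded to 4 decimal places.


d1 = (ln(S/K) + (r - q + 0.5*sigma^2) * T) / (sigma * sqrt(T)) = 0.95038481
d2 = d1 - sigma * sqrt(T) = 0.86553200
exp(-rT) = 0.98807171; exp(-qT) = 0.98609754
C = S_0 * exp(-qT) * N(d1) - K * exp(-rT) * N(d2)
N(d1) = 0.82904162; N(d2) = 0.80662657
C = 113.2900 * 0.98609754 * 0.82904162 - 104.6800 * 0.98807171 * 0.80662657 = 9.1859

Answer: Price = 9.1859


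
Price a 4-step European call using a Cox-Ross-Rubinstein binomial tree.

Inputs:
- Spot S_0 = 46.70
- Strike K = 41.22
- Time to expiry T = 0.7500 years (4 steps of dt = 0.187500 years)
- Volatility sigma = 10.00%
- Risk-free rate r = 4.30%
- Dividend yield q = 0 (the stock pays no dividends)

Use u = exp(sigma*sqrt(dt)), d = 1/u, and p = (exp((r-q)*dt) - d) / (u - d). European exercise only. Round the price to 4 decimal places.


dt = T/N = 0.187500
u = exp(sigma*sqrt(dt)) = 1.044252; d = 1/u = 0.957623
p = (exp((r-q)*dt) - d) / (u - d) = 0.582621
Discount per step: exp(-r*dt) = 0.991970
Stock lattice S(k, i) with i counting down-moves:
  k=0: S(0,0) = 46.7000
  k=1: S(1,0) = 48.7666; S(1,1) = 44.7210
  k=2: S(2,0) = 50.9246; S(2,1) = 46.7000; S(2,2) = 42.8258
  k=3: S(3,0) = 53.1782; S(3,1) = 48.7666; S(3,2) = 44.7210; S(3,3) = 41.0110
  k=4: S(4,0) = 55.5314; S(4,1) = 50.9246; S(4,2) = 46.7000; S(4,3) = 42.8258; S(4,4) = 39.2731
Terminal payoffs V(N, i) = max(S_T - K, 0):
  V(4,0) = 14.311434; V(4,1) = 9.704630; V(4,2) = 5.480000; V(4,3) = 1.605839; V(4,4) = 0.000000
Backward induction: V(k, i) = exp(-r*dt) * [p * V(k+1, i) + (1-p) * V(k+1, i+1)].
  V(3,0) = exp(-r*dt) * [p*14.311434 + (1-p)*9.704630] = 12.289170
  V(3,1) = exp(-r*dt) * [p*9.704630 + (1-p)*5.480000] = 7.877590
  V(3,2) = exp(-r*dt) * [p*5.480000 + (1-p)*1.605839] = 3.831987
  V(3,3) = exp(-r*dt) * [p*1.605839 + (1-p)*0.000000] = 0.928083
  V(2,0) = exp(-r*dt) * [p*12.289170 + (1-p)*7.877590] = 10.363973
  V(2,1) = exp(-r*dt) * [p*7.877590 + (1-p)*3.831987] = 6.139342
  V(2,2) = exp(-r*dt) * [p*3.831987 + (1-p)*0.928083] = 2.598920
  V(1,0) = exp(-r*dt) * [p*10.363973 + (1-p)*6.139342] = 8.531637
  V(1,1) = exp(-r*dt) * [p*6.139342 + (1-p)*2.598920] = 4.624212
  V(0,0) = exp(-r*dt) * [p*8.531637 + (1-p)*4.624212] = 6.845347

Answer: Price = V(0,0) = 6.8453


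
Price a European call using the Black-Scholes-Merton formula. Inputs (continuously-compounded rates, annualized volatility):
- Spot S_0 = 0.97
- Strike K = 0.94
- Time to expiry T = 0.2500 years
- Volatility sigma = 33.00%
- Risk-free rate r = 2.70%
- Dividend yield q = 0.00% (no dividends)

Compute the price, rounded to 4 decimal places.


d1 = (ln(S/K) + (r - q + 0.5*sigma^2) * T) / (sigma * sqrt(T)) = 0.31381028
d2 = d1 - sigma * sqrt(T) = 0.14881028
exp(-rT) = 0.99327273; exp(-qT) = 1.00000000
C = S_0 * exp(-qT) * N(d1) - K * exp(-rT) * N(d2)
N(d1) = 0.62316743; N(d2) = 0.55914833
C = 0.9700 * 1.00000000 * 0.62316743 - 0.9400 * 0.99327273 * 0.55914833 = 0.0824

Answer: Price = 0.0824


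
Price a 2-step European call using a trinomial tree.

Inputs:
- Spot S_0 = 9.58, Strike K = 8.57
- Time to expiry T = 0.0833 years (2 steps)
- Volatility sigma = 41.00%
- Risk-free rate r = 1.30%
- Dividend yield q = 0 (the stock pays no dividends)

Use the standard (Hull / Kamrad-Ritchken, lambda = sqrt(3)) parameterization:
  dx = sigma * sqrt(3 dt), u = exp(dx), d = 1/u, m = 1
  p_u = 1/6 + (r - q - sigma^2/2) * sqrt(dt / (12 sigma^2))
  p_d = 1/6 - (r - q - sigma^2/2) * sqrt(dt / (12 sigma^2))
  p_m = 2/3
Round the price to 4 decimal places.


dt = T/N = 0.041650; dx = sigma*sqrt(3*dt) = 0.144928
u = exp(dx) = 1.155956; d = 1/u = 0.865085
p_u = 0.156457, p_m = 0.666667, p_d = 0.176876
Discount per step: exp(-r*dt) = 0.999459
Stock lattice S(k, j) with j the centered position index:
  k=0: S(0,+0) = 9.5800
  k=1: S(1,-1) = 8.2875; S(1,+0) = 9.5800; S(1,+1) = 11.0741
  k=2: S(2,-2) = 7.1694; S(2,-1) = 8.2875; S(2,+0) = 9.5800; S(2,+1) = 11.0741; S(2,+2) = 12.8011
Terminal payoffs V(N, j) = max(S_T - K, 0):
  V(2,-2) = 0.000000; V(2,-1) = 0.000000; V(2,+0) = 1.010000; V(2,+1) = 2.504061; V(2,+2) = 4.231129
Backward induction: V(k, j) = exp(-r*dt) * [p_u * V(k+1, j+1) + p_m * V(k+1, j) + p_d * V(k+1, j-1)]
  V(1,-1) = exp(-r*dt) * [p_u*1.010000 + p_m*0.000000 + p_d*0.000000] = 0.157936
  V(1,+0) = exp(-r*dt) * [p_u*2.504061 + p_m*1.010000 + p_d*0.000000] = 1.064535
  V(1,+1) = exp(-r*dt) * [p_u*4.231129 + p_m*2.504061 + p_d*1.010000] = 2.508651
  V(0,+0) = exp(-r*dt) * [p_u*2.508651 + p_m*1.064535 + p_d*0.157936] = 1.129511

Answer: Price = V(0,0) = 1.1295


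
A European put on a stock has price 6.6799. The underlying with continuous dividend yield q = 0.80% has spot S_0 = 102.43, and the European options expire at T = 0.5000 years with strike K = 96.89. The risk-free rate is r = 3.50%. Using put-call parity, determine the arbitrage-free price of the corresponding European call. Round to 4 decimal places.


Put-call parity: C - P = S_0 * exp(-qT) - K * exp(-rT).
S_0 * exp(-qT) = 102.4300 * 0.99600799 = 102.02109835
K * exp(-rT) = 96.8900 * 0.98265224 = 95.20917511
C = P + S*exp(-qT) - K*exp(-rT)
C = 6.6799 + 102.02109835 - 95.20917511 = 13.4918

Answer: Call price = 13.4918


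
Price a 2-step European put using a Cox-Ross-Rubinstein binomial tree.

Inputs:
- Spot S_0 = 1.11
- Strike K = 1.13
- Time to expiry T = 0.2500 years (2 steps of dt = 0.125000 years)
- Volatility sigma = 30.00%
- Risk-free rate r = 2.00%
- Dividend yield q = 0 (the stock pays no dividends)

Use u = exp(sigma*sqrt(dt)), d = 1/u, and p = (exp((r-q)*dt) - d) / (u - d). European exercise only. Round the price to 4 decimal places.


dt = T/N = 0.125000
u = exp(sigma*sqrt(dt)) = 1.111895; d = 1/u = 0.899365
p = (exp((r-q)*dt) - d) / (u - d) = 0.485286
Discount per step: exp(-r*dt) = 0.997503
Stock lattice S(k, i) with i counting down-moves:
  k=0: S(0,0) = 1.1100
  k=1: S(1,0) = 1.2342; S(1,1) = 0.9983
  k=2: S(2,0) = 1.3723; S(2,1) = 1.1100; S(2,2) = 0.8978
Terminal payoffs V(N, i) = max(K - S_T, 0):
  V(2,0) = 0.000000; V(2,1) = 0.020000; V(2,2) = 0.232168
Backward induction: V(k, i) = exp(-r*dt) * [p * V(k+1, i) + (1-p) * V(k+1, i+1)].
  V(1,0) = exp(-r*dt) * [p*0.000000 + (1-p)*0.020000] = 0.010269
  V(1,1) = exp(-r*dt) * [p*0.020000 + (1-p)*0.232168] = 0.128883
  V(0,0) = exp(-r*dt) * [p*0.010269 + (1-p)*0.128883] = 0.071143

Answer: Price = V(0,0) = 0.0711


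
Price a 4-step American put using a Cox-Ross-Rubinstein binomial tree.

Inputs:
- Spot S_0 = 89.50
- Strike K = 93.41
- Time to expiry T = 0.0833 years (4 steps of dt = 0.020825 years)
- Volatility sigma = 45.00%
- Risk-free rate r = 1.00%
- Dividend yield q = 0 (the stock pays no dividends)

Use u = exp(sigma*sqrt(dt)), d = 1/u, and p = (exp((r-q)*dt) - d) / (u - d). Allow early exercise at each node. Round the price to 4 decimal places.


Answer: Price = V(0,0) = 7.1026

Derivation:
dt = T/N = 0.020825
u = exp(sigma*sqrt(dt)) = 1.067094; d = 1/u = 0.937125
p = (exp((r-q)*dt) - d) / (u - d) = 0.485373
Discount per step: exp(-r*dt) = 0.999792
Stock lattice S(k, i) with i counting down-moves:
  k=0: S(0,0) = 89.5000
  k=1: S(1,0) = 95.5049; S(1,1) = 83.8727
  k=2: S(2,0) = 101.9127; S(2,1) = 89.5000; S(2,2) = 78.5991
  k=3: S(3,0) = 108.7504; S(3,1) = 95.5049; S(3,2) = 83.8727; S(3,3) = 73.6572
  k=4: S(4,0) = 116.0469; S(4,1) = 101.9127; S(4,2) = 89.5000; S(4,3) = 78.5991; S(4,4) = 69.0260
Terminal payoffs V(N, i) = max(K - S_T, 0):
  V(4,0) = 0.000000; V(4,1) = 0.000000; V(4,2) = 3.910000; V(4,3) = 14.810857; V(4,4) = 24.384019
Backward induction: V(k, i) = exp(-r*dt) * [p * V(k+1, i) + (1-p) * V(k+1, i+1)]; then take max(V_cont, immediate exercise) for American.
  V(3,0) = exp(-r*dt) * [p*0.000000 + (1-p)*0.000000] = 0.000000; exercise = 0.000000; V(3,0) = max -> 0.000000
  V(3,1) = exp(-r*dt) * [p*0.000000 + (1-p)*3.910000] = 2.011771; exercise = 0.000000; V(3,1) = max -> 2.011771
  V(3,2) = exp(-r*dt) * [p*3.910000 + (1-p)*14.810857] = 9.517888; exercise = 9.537339; V(3,2) = max -> 9.537339
  V(3,3) = exp(-r*dt) * [p*14.810857 + (1-p)*24.384019] = 19.733350; exercise = 19.752801; V(3,3) = max -> 19.752801
  V(2,0) = exp(-r*dt) * [p*0.000000 + (1-p)*2.011771] = 1.035095; exercise = 0.000000; V(2,0) = max -> 1.035095
  V(2,1) = exp(-r*dt) * [p*2.011771 + (1-p)*9.537339] = 5.883403; exercise = 3.910000; V(2,1) = max -> 5.883403
  V(2,2) = exp(-r*dt) * [p*9.537339 + (1-p)*19.752801] = 14.791406; exercise = 14.810857; V(2,2) = max -> 14.810857
  V(1,0) = exp(-r*dt) * [p*1.035095 + (1-p)*5.883403] = 3.529428; exercise = 0.000000; V(1,0) = max -> 3.529428
  V(1,1) = exp(-r*dt) * [p*5.883403 + (1-p)*14.810857] = 10.475526; exercise = 9.537339; V(1,1) = max -> 10.475526
  V(0,0) = exp(-r*dt) * [p*3.529428 + (1-p)*10.475526] = 7.102595; exercise = 3.910000; V(0,0) = max -> 7.102595


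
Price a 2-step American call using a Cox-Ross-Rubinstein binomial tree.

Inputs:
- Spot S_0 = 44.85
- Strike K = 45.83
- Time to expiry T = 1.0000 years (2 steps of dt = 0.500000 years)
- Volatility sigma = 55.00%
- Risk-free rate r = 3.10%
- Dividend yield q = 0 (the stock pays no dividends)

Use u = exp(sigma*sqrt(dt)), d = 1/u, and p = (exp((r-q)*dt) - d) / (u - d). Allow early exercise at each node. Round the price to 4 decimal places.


Answer: Price = V(0,0) = 9.0089

Derivation:
dt = T/N = 0.500000
u = exp(sigma*sqrt(dt)) = 1.475370; d = 1/u = 0.677796
p = (exp((r-q)*dt) - d) / (u - d) = 0.423565
Discount per step: exp(-r*dt) = 0.984620
Stock lattice S(k, i) with i counting down-moves:
  k=0: S(0,0) = 44.8500
  k=1: S(1,0) = 66.1703; S(1,1) = 30.3992
  k=2: S(2,0) = 97.6257; S(2,1) = 44.8500; S(2,2) = 20.6044
Terminal payoffs V(N, i) = max(S_T - K, 0):
  V(2,0) = 51.795726; V(2,1) = 0.000000; V(2,2) = 0.000000
Backward induction: V(k, i) = exp(-r*dt) * [p * V(k+1, i) + (1-p) * V(k+1, i+1)]; then take max(V_cont, immediate exercise) for American.
  V(1,0) = exp(-r*dt) * [p*51.795726 + (1-p)*0.000000] = 21.601445; exercise = 20.340339; V(1,0) = max -> 21.601445
  V(1,1) = exp(-r*dt) * [p*0.000000 + (1-p)*0.000000] = 0.000000; exercise = 0.000000; V(1,1) = max -> 0.000000
  V(0,0) = exp(-r*dt) * [p*21.601445 + (1-p)*0.000000] = 9.008898; exercise = 0.000000; V(0,0) = max -> 9.008898


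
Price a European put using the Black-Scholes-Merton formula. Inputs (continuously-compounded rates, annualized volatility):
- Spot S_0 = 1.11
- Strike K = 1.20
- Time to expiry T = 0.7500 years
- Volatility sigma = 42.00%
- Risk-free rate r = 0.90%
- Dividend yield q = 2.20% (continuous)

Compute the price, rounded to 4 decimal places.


d1 = (ln(S/K) + (r - q + 0.5*sigma^2) * T) / (sigma * sqrt(T)) = -0.05927887
d2 = d1 - sigma * sqrt(T) = -0.42300954
exp(-rT) = 0.99327273; exp(-qT) = 0.98363538
P = K * exp(-rT) * N(-d2) - S_0 * exp(-qT) * N(-d1)
N(-d1) = 0.52363500; N(-d2) = 0.66385585
P = 1.2000 * 0.99327273 * 0.66385585 - 1.1100 * 0.98363538 * 0.52363500 = 0.2195

Answer: Price = 0.2195


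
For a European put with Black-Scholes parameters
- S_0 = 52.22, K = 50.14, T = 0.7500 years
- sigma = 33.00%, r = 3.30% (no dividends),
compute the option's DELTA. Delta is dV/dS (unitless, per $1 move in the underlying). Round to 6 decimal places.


Answer: Delta = -0.355050

Derivation:
d1 = 0.3717224939; d2 = 0.0859341106
phi(d1) = 0.3723104092; exp(-qT) = 1.0000000000; exp(-rT) = 0.9755537700
N(-d1) = 0.3550497378
Delta = -exp(-qT) * N(-d1) = -1.0000000000 * 0.3550497378 = -0.355050


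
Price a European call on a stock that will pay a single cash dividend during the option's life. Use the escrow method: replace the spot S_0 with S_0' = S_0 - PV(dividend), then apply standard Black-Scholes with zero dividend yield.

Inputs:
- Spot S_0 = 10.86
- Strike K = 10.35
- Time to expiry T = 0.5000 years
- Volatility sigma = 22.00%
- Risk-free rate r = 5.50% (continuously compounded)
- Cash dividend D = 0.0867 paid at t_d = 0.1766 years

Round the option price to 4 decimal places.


Answer: Price = 1.0586

Derivation:
PV(D) = D * exp(-r * t_d) = 0.0867 * 0.99033402 = 0.08586196
S_0' = S_0 - PV(D) = 10.8600 - 0.08586196 = 10.77413804
d1 = (ln(S_0'/K) + (r + sigma^2/2)*T) / (sigma*sqrt(T)) = 0.51273031
d2 = d1 - sigma*sqrt(T) = 0.35716681
exp(-rT) = 0.97287468
N(d1) = 0.69593001; N(d2) = 0.63951654
C = S_0' * N(d1) - K * exp(-rT) * N(d2) = 10.77413804 * 0.69593001 - 10.3500 * 0.97287468 * 0.63951654 = 1.0586


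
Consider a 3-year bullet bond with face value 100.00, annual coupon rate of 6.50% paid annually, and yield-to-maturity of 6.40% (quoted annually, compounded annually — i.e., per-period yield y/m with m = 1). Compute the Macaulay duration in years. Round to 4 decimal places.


Answer: Macaulay duration = 2.8209 years

Derivation:
Coupon per period c = face * coupon_rate / m = 6.500000
Periods per year m = 1; per-period yield y/m = 0.064000
Number of cashflows N = 3
Cashflows (t years, CF_t, discount factor 1/(1+y/m)^(m*t), PV):
  t = 1.0000: CF_t = 6.500000, DF = 0.939850, PV = 6.109023
  t = 2.0000: CF_t = 6.500000, DF = 0.883317, PV = 5.741563
  t = 3.0000: CF_t = 106.500000, DF = 0.830185, PV = 88.414750
Price P = sum_t PV_t = 100.265335
Macaulay numerator sum_t t * PV_t:
  t * PV_t at t = 1.0000: 6.109023
  t * PV_t at t = 2.0000: 11.483125
  t * PV_t at t = 3.0000: 265.244250
Macaulay duration D = (sum_t t * PV_t) / P = 282.836398 / 100.265335 = 2.820879


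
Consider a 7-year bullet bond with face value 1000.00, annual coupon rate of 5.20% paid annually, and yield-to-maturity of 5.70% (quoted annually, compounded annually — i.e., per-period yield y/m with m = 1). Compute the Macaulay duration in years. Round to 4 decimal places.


Coupon per period c = face * coupon_rate / m = 52.000000
Periods per year m = 1; per-period yield y/m = 0.057000
Number of cashflows N = 7
Cashflows (t years, CF_t, discount factor 1/(1+y/m)^(m*t), PV):
  t = 1.0000: CF_t = 52.000000, DF = 0.946074, PV = 49.195837
  t = 2.0000: CF_t = 52.000000, DF = 0.895056, PV = 46.542892
  t = 3.0000: CF_t = 52.000000, DF = 0.846789, PV = 44.033011
  t = 4.0000: CF_t = 52.000000, DF = 0.801125, PV = 41.658478
  t = 5.0000: CF_t = 52.000000, DF = 0.757923, PV = 39.411994
  t = 6.0000: CF_t = 52.000000, DF = 0.717051, PV = 37.286655
  t = 7.0000: CF_t = 1052.000000, DF = 0.678383, PV = 713.659134
Price P = sum_t PV_t = 971.788001
Macaulay numerator sum_t t * PV_t:
  t * PV_t at t = 1.0000: 49.195837
  t * PV_t at t = 2.0000: 93.085785
  t * PV_t at t = 3.0000: 132.099032
  t * PV_t at t = 4.0000: 166.633910
  t * PV_t at t = 5.0000: 197.059970
  t * PV_t at t = 6.0000: 223.719928
  t * PV_t at t = 7.0000: 4995.613938
Macaulay duration D = (sum_t t * PV_t) / P = 5857.408400 / 971.788001 = 6.027455

Answer: Macaulay duration = 6.0275 years


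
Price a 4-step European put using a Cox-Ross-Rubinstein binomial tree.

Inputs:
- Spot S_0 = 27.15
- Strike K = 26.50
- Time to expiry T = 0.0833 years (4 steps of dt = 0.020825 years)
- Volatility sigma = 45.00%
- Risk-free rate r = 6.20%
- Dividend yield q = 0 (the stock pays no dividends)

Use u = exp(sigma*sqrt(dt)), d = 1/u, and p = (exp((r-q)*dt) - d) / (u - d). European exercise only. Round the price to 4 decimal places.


dt = T/N = 0.020825
u = exp(sigma*sqrt(dt)) = 1.067094; d = 1/u = 0.937125
p = (exp((r-q)*dt) - d) / (u - d) = 0.493712
Discount per step: exp(-r*dt) = 0.998710
Stock lattice S(k, i) with i counting down-moves:
  k=0: S(0,0) = 27.1500
  k=1: S(1,0) = 28.9716; S(1,1) = 25.4429
  k=2: S(2,0) = 30.9154; S(2,1) = 27.1500; S(2,2) = 23.8432
  k=3: S(3,0) = 32.9896; S(3,1) = 28.9716; S(3,2) = 25.4429; S(3,3) = 22.3441
  k=4: S(4,0) = 35.2030; S(4,1) = 30.9154; S(4,2) = 27.1500; S(4,3) = 23.8432; S(4,4) = 20.9392
Terminal payoffs V(N, i) = max(K - S_T, 0):
  V(4,0) = 0.000000; V(4,1) = 0.000000; V(4,2) = 0.000000; V(4,3) = 2.656796; V(4,4) = 5.560834
Backward induction: V(k, i) = exp(-r*dt) * [p * V(k+1, i) + (1-p) * V(k+1, i+1)].
  V(3,0) = exp(-r*dt) * [p*0.000000 + (1-p)*0.000000] = 0.000000
  V(3,1) = exp(-r*dt) * [p*0.000000 + (1-p)*0.000000] = 0.000000
  V(3,2) = exp(-r*dt) * [p*0.000000 + (1-p)*2.656796] = 1.343369
  V(3,3) = exp(-r*dt) * [p*2.656796 + (1-p)*5.560834] = 4.121751
  V(2,0) = exp(-r*dt) * [p*0.000000 + (1-p)*0.000000] = 0.000000
  V(2,1) = exp(-r*dt) * [p*0.000000 + (1-p)*1.343369] = 0.679255
  V(2,2) = exp(-r*dt) * [p*1.343369 + (1-p)*4.121751] = 2.746483
  V(1,0) = exp(-r*dt) * [p*0.000000 + (1-p)*0.679255] = 0.343455
  V(1,1) = exp(-r*dt) * [p*0.679255 + (1-p)*2.746483] = 1.723641
  V(0,0) = exp(-r*dt) * [p*0.343455 + (1-p)*1.723641] = 1.040882

Answer: Price = V(0,0) = 1.0409


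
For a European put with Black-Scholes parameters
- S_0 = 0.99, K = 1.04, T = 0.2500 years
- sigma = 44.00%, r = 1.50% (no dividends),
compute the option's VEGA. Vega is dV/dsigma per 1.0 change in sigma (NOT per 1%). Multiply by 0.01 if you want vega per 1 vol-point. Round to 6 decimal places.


d1 = -0.0969138591; d2 = -0.3169138591
phi(d1) = 0.3970731806; exp(-qT) = 1.0000000000; exp(-rT) = 0.9962570225
Vega = S * exp(-qT) * phi(d1) * sqrt(T) = 0.9900 * 1.0000000000 * 0.3970731806 * 0.5000000000 = 0.196551

Answer: Vega = 0.196551


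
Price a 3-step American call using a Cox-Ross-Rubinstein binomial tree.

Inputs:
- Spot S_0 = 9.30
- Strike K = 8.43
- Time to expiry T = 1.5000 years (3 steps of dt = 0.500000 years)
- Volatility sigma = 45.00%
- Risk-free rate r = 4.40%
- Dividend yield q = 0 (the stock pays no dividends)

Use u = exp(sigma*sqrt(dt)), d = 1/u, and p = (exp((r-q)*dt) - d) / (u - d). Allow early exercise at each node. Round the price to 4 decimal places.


Answer: Price = V(0,0) = 2.7727

Derivation:
dt = T/N = 0.500000
u = exp(sigma*sqrt(dt)) = 1.374648; d = 1/u = 0.727459
p = (exp((r-q)*dt) - d) / (u - d) = 0.455485
Discount per step: exp(-r*dt) = 0.978240
Stock lattice S(k, i) with i counting down-moves:
  k=0: S(0,0) = 9.3000
  k=1: S(1,0) = 12.7842; S(1,1) = 6.7654
  k=2: S(2,0) = 17.5738; S(2,1) = 9.3000; S(2,2) = 4.9215
  k=3: S(3,0) = 24.1578; S(3,1) = 12.7842; S(3,2) = 6.7654; S(3,3) = 3.5802
Terminal payoffs V(N, i) = max(S_T - K, 0):
  V(3,0) = 15.727830; V(3,1) = 4.354231; V(3,2) = 0.000000; V(3,3) = 0.000000
Backward induction: V(k, i) = exp(-r*dt) * [p * V(k+1, i) + (1-p) * V(k+1, i+1)]; then take max(V_cont, immediate exercise) for American.
  V(2,0) = exp(-r*dt) * [p*15.727830 + (1-p)*4.354231] = 9.327258; exercise = 9.143824; V(2,0) = max -> 9.327258
  V(2,1) = exp(-r*dt) * [p*4.354231 + (1-p)*0.000000] = 1.940130; exercise = 0.870000; V(2,1) = max -> 1.940130
  V(2,2) = exp(-r*dt) * [p*0.000000 + (1-p)*0.000000] = 0.000000; exercise = 0.000000; V(2,2) = max -> 0.000000
  V(1,0) = exp(-r*dt) * [p*9.327258 + (1-p)*1.940130] = 5.189422; exercise = 4.354231; V(1,0) = max -> 5.189422
  V(1,1) = exp(-r*dt) * [p*1.940130 + (1-p)*0.000000] = 0.864471; exercise = 0.000000; V(1,1) = max -> 0.864471
  V(0,0) = exp(-r*dt) * [p*5.189422 + (1-p)*0.864471] = 2.772744; exercise = 0.870000; V(0,0) = max -> 2.772744


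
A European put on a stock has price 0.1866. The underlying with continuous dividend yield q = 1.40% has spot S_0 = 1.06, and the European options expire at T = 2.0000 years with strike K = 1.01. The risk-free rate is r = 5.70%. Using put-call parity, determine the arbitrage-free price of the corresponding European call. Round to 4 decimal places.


Put-call parity: C - P = S_0 * exp(-qT) - K * exp(-rT).
S_0 * exp(-qT) = 1.0600 * 0.97238837 = 1.03073167
K * exp(-rT) = 1.0100 * 0.89225796 = 0.90118054
C = P + S*exp(-qT) - K*exp(-rT)
C = 0.1866 + 1.03073167 - 0.90118054 = 0.3162

Answer: Call price = 0.3162


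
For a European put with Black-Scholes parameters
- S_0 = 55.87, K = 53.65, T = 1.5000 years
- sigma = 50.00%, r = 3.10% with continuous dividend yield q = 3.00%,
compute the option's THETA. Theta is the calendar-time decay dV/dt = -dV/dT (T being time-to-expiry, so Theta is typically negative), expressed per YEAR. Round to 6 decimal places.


d1 = 0.3748472025; d2 = -0.2375252332
phi(d1) = 0.3718763971; exp(-qT) = 0.9559974818; exp(-rT) = 0.9545645606
Theta = -S*exp(-qT)*phi(d1)*sigma/(2*sqrt(T)) + r*K*exp(-rT)*N(-d2) - q*S*exp(-qT)*N(-d1)
N(-d1) = 0.3538870535; N(-d2) = 0.5938753270; sqrt(T) = 1.2247448714
Term 1 = -55.8700 * 0.9559974818 * 0.3718763971 * 0.5000 / (2 * 1.2247448714) = -4.0544169934
Term 2 = 0.0310 * 53.6500 * 0.9545645606 * 0.5938753270 = 0.9428269962
Term 3 = -0.0300 * 55.8700 * 0.9559974818 * 0.3538870535 = -0.5670499927
Theta = -4.0544169934 + (0.9428269962) + (-0.5670499927) = -3.678640

Answer: Theta = -3.678640


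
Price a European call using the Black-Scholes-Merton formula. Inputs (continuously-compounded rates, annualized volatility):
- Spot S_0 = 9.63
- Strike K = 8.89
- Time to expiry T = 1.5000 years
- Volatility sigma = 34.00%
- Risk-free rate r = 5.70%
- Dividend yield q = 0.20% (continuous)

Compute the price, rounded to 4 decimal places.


Answer: Price = 2.2929

Derivation:
d1 = (ln(S/K) + (r - q + 0.5*sigma^2) * T) / (sigma * sqrt(T)) = 0.59833872
d2 = d1 - sigma * sqrt(T) = 0.18192547
exp(-rT) = 0.91805314; exp(-qT) = 0.99700450
C = S_0 * exp(-qT) * N(d1) - K * exp(-rT) * N(d2)
N(d1) = 0.72519303; N(d2) = 0.57217939
C = 9.6300 * 0.99700450 * 0.72519303 - 8.8900 * 0.91805314 * 0.57217939 = 2.2929


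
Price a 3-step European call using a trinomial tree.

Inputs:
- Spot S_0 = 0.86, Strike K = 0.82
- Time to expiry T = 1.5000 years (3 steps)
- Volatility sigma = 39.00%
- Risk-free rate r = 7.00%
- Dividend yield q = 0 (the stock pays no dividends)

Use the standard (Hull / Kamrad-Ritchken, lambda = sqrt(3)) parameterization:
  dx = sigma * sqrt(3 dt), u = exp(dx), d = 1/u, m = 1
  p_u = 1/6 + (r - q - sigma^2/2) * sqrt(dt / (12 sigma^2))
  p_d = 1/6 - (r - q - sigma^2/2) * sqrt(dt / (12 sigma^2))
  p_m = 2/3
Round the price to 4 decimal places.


Answer: Price = V(0,0) = 0.2119

Derivation:
dt = T/N = 0.500000; dx = sigma*sqrt(3*dt) = 0.477650
u = exp(dx) = 1.612282; d = 1/u = 0.620239
p_u = 0.163500, p_m = 0.666667, p_d = 0.169833
Discount per step: exp(-r*dt) = 0.965605
Stock lattice S(k, j) with j the centered position index:
  k=0: S(0,+0) = 0.8600
  k=1: S(1,-1) = 0.5334; S(1,+0) = 0.8600; S(1,+1) = 1.3866
  k=2: S(2,-2) = 0.3308; S(2,-1) = 0.5334; S(2,+0) = 0.8600; S(2,+1) = 1.3866; S(2,+2) = 2.2355
  k=3: S(3,-3) = 0.2052; S(3,-2) = 0.3308; S(3,-1) = 0.5334; S(3,+0) = 0.8600; S(3,+1) = 1.3866; S(3,+2) = 2.2355; S(3,+3) = 3.6043
Terminal payoffs V(N, j) = max(S_T - K, 0):
  V(3,-3) = 0.000000; V(3,-2) = 0.000000; V(3,-1) = 0.000000; V(3,+0) = 0.040000; V(3,+1) = 0.566562; V(3,+2) = 1.415529; V(3,+3) = 2.784304
Backward induction: V(k, j) = exp(-r*dt) * [p_u * V(k+1, j+1) + p_m * V(k+1, j) + p_d * V(k+1, j-1)]
  V(2,-2) = exp(-r*dt) * [p_u*0.000000 + p_m*0.000000 + p_d*0.000000] = 0.000000
  V(2,-1) = exp(-r*dt) * [p_u*0.040000 + p_m*0.000000 + p_d*0.000000] = 0.006315
  V(2,+0) = exp(-r*dt) * [p_u*0.566562 + p_m*0.040000 + p_d*0.000000] = 0.115196
  V(2,+1) = exp(-r*dt) * [p_u*1.415529 + p_m*0.566562 + p_d*0.040000] = 0.594756
  V(2,+2) = exp(-r*dt) * [p_u*2.784304 + p_m*1.415529 + p_d*0.566562] = 1.443717
  V(1,-1) = exp(-r*dt) * [p_u*0.115196 + p_m*0.006315 + p_d*0.000000] = 0.022252
  V(1,+0) = exp(-r*dt) * [p_u*0.594756 + p_m*0.115196 + p_d*0.006315] = 0.169090
  V(1,+1) = exp(-r*dt) * [p_u*1.443717 + p_m*0.594756 + p_d*0.115196] = 0.629687
  V(0,+0) = exp(-r*dt) * [p_u*0.629687 + p_m*0.169090 + p_d*0.022252] = 0.211911


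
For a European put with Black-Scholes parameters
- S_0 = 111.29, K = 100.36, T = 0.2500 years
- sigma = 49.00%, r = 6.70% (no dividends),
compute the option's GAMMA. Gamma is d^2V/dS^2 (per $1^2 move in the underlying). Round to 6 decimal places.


Answer: Gamma = 0.012127

Derivation:
d1 = 0.6128089204; d2 = 0.3678089204
phi(d1) = 0.3306463448; exp(-qT) = 1.0000000000; exp(-rT) = 0.9833895013
Gamma = exp(-qT) * phi(d1) / (S * sigma * sqrt(T)) = 1.0000000000 * 0.3306463448 / (111.2900 * 0.4900 * 0.5000000000) = 0.012127


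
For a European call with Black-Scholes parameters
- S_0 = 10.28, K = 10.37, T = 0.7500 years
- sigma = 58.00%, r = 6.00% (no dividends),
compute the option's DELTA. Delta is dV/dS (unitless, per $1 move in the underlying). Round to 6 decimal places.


Answer: Delta = 0.626797

Derivation:
d1 = 0.3233823226; d2 = -0.1789124116
phi(d1) = 0.3786183412; exp(-qT) = 1.0000000000; exp(-rT) = 0.9559974818
N(d1) = 0.6267971423
Delta = exp(-qT) * N(d1) = 1.0000000000 * 0.6267971423 = 0.626797


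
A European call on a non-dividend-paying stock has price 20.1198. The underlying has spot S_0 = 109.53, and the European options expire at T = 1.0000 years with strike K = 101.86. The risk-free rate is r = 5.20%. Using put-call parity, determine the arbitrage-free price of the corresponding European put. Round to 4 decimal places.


Put-call parity: C - P = S_0 * exp(-qT) - K * exp(-rT).
S_0 * exp(-qT) = 109.5300 * 1.00000000 = 109.53000000
K * exp(-rT) = 101.8600 * 0.94932887 = 96.69863838
P = C - S*exp(-qT) + K*exp(-rT)
P = 20.1198 - 109.53000000 + 96.69863838 = 7.2884

Answer: Put price = 7.2884


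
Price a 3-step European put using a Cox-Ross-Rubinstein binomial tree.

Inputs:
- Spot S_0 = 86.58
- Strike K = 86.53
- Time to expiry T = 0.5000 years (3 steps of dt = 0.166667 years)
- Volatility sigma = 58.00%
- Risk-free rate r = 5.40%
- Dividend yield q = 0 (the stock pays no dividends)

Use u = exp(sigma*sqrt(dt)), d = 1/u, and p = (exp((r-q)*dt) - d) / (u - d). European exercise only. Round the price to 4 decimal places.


dt = T/N = 0.166667
u = exp(sigma*sqrt(dt)) = 1.267167; d = 1/u = 0.789162
p = (exp((r-q)*dt) - d) / (u - d) = 0.459992
Discount per step: exp(-r*dt) = 0.991040
Stock lattice S(k, i) with i counting down-moves:
  k=0: S(0,0) = 86.5800
  k=1: S(1,0) = 109.7114; S(1,1) = 68.3256
  k=2: S(2,0) = 139.0226; S(2,1) = 86.5800; S(2,2) = 53.9200
  k=3: S(3,0) = 176.1650; S(3,1) = 109.7114; S(3,2) = 68.3256; S(3,3) = 42.5516
Terminal payoffs V(N, i) = max(K - S_T, 0):
  V(3,0) = 0.000000; V(3,1) = 0.000000; V(3,2) = 18.204378; V(3,3) = 43.978427
Backward induction: V(k, i) = exp(-r*dt) * [p * V(k+1, i) + (1-p) * V(k+1, i+1)].
  V(2,0) = exp(-r*dt) * [p*0.000000 + (1-p)*0.000000] = 0.000000
  V(2,1) = exp(-r*dt) * [p*0.000000 + (1-p)*18.204378] = 9.742428
  V(2,2) = exp(-r*dt) * [p*18.204378 + (1-p)*43.978427] = 31.834759
  V(1,0) = exp(-r*dt) * [p*0.000000 + (1-p)*9.742428] = 5.213850
  V(1,1) = exp(-r*dt) * [p*9.742428 + (1-p)*31.834759] = 21.478281
  V(0,0) = exp(-r*dt) * [p*5.213850 + (1-p)*21.478281] = 13.871363

Answer: Price = V(0,0) = 13.8714


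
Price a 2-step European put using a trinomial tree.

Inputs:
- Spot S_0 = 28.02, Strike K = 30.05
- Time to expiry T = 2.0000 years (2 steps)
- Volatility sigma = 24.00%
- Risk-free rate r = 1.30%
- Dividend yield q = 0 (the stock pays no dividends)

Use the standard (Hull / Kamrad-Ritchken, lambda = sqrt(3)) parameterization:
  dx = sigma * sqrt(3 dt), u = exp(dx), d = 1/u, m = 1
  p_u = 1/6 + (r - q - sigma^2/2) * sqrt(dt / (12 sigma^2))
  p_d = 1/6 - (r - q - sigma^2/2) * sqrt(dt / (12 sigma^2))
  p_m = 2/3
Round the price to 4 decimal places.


Answer: Price = V(0,0) = 4.3754

Derivation:
dt = T/N = 1.000000; dx = sigma*sqrt(3*dt) = 0.415692
u = exp(dx) = 1.515419; d = 1/u = 0.659883
p_u = 0.147662, p_m = 0.666667, p_d = 0.185671
Discount per step: exp(-r*dt) = 0.987084
Stock lattice S(k, j) with j the centered position index:
  k=0: S(0,+0) = 28.0200
  k=1: S(1,-1) = 18.4899; S(1,+0) = 28.0200; S(1,+1) = 42.4620
  k=2: S(2,-2) = 12.2012; S(2,-1) = 18.4899; S(2,+0) = 28.0200; S(2,+1) = 42.4620; S(2,+2) = 64.3478
Terminal payoffs V(N, j) = max(K - S_T, 0):
  V(2,-2) = 17.848802; V(2,-1) = 11.560068; V(2,+0) = 2.030000; V(2,+1) = 0.000000; V(2,+2) = 0.000000
Backward induction: V(k, j) = exp(-r*dt) * [p_u * V(k+1, j+1) + p_m * V(k+1, j) + p_d * V(k+1, j-1)]
  V(1,-1) = exp(-r*dt) * [p_u*2.030000 + p_m*11.560068 + p_d*17.848802] = 11.174260
  V(1,+0) = exp(-r*dt) * [p_u*0.000000 + p_m*2.030000 + p_d*11.560068] = 3.454502
  V(1,+1) = exp(-r*dt) * [p_u*0.000000 + p_m*0.000000 + p_d*2.030000] = 0.372044
  V(0,+0) = exp(-r*dt) * [p_u*0.372044 + p_m*3.454502 + p_d*11.174260] = 4.375424


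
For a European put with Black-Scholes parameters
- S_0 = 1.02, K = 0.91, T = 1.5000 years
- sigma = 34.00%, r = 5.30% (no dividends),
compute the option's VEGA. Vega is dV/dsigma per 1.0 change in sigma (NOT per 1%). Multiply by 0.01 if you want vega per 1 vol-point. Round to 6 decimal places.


Answer: Vega = 0.397335

Derivation:
d1 = 0.6731613428; d2 = 0.2567480866
phi(d1) = 0.3180611465; exp(-qT) = 1.0000000000; exp(-rT) = 0.9235780200
Vega = S * exp(-qT) * phi(d1) * sqrt(T) = 1.0200 * 1.0000000000 * 0.3180611465 * 1.2247448714 = 0.397335


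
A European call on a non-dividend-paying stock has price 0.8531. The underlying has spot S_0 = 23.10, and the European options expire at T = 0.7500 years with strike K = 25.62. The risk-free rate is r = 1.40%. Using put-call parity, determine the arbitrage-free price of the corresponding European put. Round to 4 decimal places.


Answer: Put price = 3.1055

Derivation:
Put-call parity: C - P = S_0 * exp(-qT) - K * exp(-rT).
S_0 * exp(-qT) = 23.1000 * 1.00000000 = 23.10000000
K * exp(-rT) = 25.6200 * 0.98955493 = 25.35239737
P = C - S*exp(-qT) + K*exp(-rT)
P = 0.8531 - 23.10000000 + 25.35239737 = 3.1055


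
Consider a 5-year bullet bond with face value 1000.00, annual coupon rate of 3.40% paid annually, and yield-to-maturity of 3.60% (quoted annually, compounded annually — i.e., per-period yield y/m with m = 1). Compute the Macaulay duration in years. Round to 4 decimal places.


Answer: Macaulay duration = 4.6801 years

Derivation:
Coupon per period c = face * coupon_rate / m = 34.000000
Periods per year m = 1; per-period yield y/m = 0.036000
Number of cashflows N = 5
Cashflows (t years, CF_t, discount factor 1/(1+y/m)^(m*t), PV):
  t = 1.0000: CF_t = 34.000000, DF = 0.965251, PV = 32.818533
  t = 2.0000: CF_t = 34.000000, DF = 0.931709, PV = 31.678120
  t = 3.0000: CF_t = 34.000000, DF = 0.899333, PV = 30.577336
  t = 4.0000: CF_t = 34.000000, DF = 0.868082, PV = 29.514803
  t = 5.0000: CF_t = 1034.000000, DF = 0.837917, PV = 866.406619
Price P = sum_t PV_t = 990.995413
Macaulay numerator sum_t t * PV_t:
  t * PV_t at t = 1.0000: 32.818533
  t * PV_t at t = 2.0000: 63.356241
  t * PV_t at t = 3.0000: 91.732009
  t * PV_t at t = 4.0000: 118.059214
  t * PV_t at t = 5.0000: 4332.033097
Macaulay duration D = (sum_t t * PV_t) / P = 4637.999094 / 990.995413 = 4.680142


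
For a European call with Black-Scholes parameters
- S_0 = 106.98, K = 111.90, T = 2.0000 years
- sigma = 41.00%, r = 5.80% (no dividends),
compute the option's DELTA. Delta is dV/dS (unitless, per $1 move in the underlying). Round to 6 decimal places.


d1 = 0.4124265593; d2 = -0.1674010013
phi(d1) = 0.3664158580; exp(-qT) = 1.0000000000; exp(-rT) = 0.8904752233
N(d1) = 0.6599866002
Delta = exp(-qT) * N(d1) = 1.0000000000 * 0.6599866002 = 0.659987

Answer: Delta = 0.659987


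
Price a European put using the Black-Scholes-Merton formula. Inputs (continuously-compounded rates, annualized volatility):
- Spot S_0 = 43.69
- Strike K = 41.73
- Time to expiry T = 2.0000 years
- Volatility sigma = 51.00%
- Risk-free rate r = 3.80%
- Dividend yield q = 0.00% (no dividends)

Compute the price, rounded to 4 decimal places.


Answer: Price = 9.2489

Derivation:
d1 = (ln(S/K) + (r - q + 0.5*sigma^2) * T) / (sigma * sqrt(T)) = 0.52963539
d2 = d1 - sigma * sqrt(T) = -0.19161353
exp(-rT) = 0.92681621; exp(-qT) = 1.00000000
P = K * exp(-rT) * N(-d2) - S_0 * exp(-qT) * N(-d1)
N(-d1) = 0.29818238; N(-d2) = 0.57597753
P = 41.7300 * 0.92681621 * 0.57597753 - 43.6900 * 1.00000000 * 0.29818238 = 9.2489


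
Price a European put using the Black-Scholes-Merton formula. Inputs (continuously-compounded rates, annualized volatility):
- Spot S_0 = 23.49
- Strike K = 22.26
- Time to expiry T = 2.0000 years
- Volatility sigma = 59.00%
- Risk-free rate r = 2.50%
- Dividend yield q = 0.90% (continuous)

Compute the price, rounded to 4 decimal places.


Answer: Price = 6.2432

Derivation:
d1 = (ln(S/K) + (r - q + 0.5*sigma^2) * T) / (sigma * sqrt(T)) = 0.52000327
d2 = d1 - sigma * sqrt(T) = -0.31438273
exp(-rT) = 0.95122942; exp(-qT) = 0.98216103
P = K * exp(-rT) * N(-d2) - S_0 * exp(-qT) * N(-d1)
N(-d1) = 0.30153065; N(-d2) = 0.62338481
P = 22.2600 * 0.95122942 * 0.62338481 - 23.4900 * 0.98216103 * 0.30153065 = 6.2432


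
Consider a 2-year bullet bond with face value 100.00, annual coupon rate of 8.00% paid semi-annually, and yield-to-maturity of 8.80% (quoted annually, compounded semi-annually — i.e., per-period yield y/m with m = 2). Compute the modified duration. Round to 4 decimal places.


Coupon per period c = face * coupon_rate / m = 4.000000
Periods per year m = 2; per-period yield y/m = 0.044000
Number of cashflows N = 4
Cashflows (t years, CF_t, discount factor 1/(1+y/m)^(m*t), PV):
  t = 0.5000: CF_t = 4.000000, DF = 0.957854, PV = 3.831418
  t = 1.0000: CF_t = 4.000000, DF = 0.917485, PV = 3.669940
  t = 1.5000: CF_t = 4.000000, DF = 0.878817, PV = 3.515268
  t = 2.0000: CF_t = 104.000000, DF = 0.841779, PV = 87.545000
Price P = sum_t PV_t = 98.561626
First compute Macaulay numerator sum_t t * PV_t:
  t * PV_t at t = 0.5000: 1.915709
  t * PV_t at t = 1.0000: 3.669940
  t * PV_t at t = 1.5000: 5.272903
  t * PV_t at t = 2.0000: 175.089999
Macaulay duration D = 185.948551 / 98.561626 = 1.886622
Modified duration = D / (1 + y/m) = 1.886622 / (1 + 0.044000) = 1.807109

Answer: Modified duration = 1.8071


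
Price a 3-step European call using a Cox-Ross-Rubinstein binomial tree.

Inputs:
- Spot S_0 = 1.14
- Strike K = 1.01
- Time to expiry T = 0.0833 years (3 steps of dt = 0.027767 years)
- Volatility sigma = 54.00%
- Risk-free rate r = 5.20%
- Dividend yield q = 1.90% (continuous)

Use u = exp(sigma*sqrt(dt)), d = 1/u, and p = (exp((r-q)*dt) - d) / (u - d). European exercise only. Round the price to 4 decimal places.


Answer: Price = V(0,0) = 0.1518

Derivation:
dt = T/N = 0.027767
u = exp(sigma*sqrt(dt)) = 1.094155; d = 1/u = 0.913948
p = (exp((r-q)*dt) - d) / (u - d) = 0.482607
Discount per step: exp(-r*dt) = 0.998557
Stock lattice S(k, i) with i counting down-moves:
  k=0: S(0,0) = 1.1400
  k=1: S(1,0) = 1.2473; S(1,1) = 1.0419
  k=2: S(2,0) = 1.3648; S(2,1) = 1.1400; S(2,2) = 0.9522
  k=3: S(3,0) = 1.4933; S(3,1) = 1.2473; S(3,2) = 1.0419; S(3,3) = 0.8703
Terminal payoffs V(N, i) = max(S_T - K, 0):
  V(3,0) = 0.483279; V(3,1) = 0.237336; V(3,2) = 0.031900; V(3,3) = 0.000000
Backward induction: V(k, i) = exp(-r*dt) * [p * V(k+1, i) + (1-p) * V(k+1, i+1)].
  V(2,0) = exp(-r*dt) * [p*0.483279 + (1-p)*0.237336] = 0.355516
  V(2,1) = exp(-r*dt) * [p*0.237336 + (1-p)*0.031900] = 0.130856
  V(2,2) = exp(-r*dt) * [p*0.031900 + (1-p)*0.000000] = 0.015373
  V(1,0) = exp(-r*dt) * [p*0.355516 + (1-p)*0.130856] = 0.238933
  V(1,1) = exp(-r*dt) * [p*0.130856 + (1-p)*0.015373] = 0.071003
  V(0,0) = exp(-r*dt) * [p*0.238933 + (1-p)*0.071003] = 0.151828


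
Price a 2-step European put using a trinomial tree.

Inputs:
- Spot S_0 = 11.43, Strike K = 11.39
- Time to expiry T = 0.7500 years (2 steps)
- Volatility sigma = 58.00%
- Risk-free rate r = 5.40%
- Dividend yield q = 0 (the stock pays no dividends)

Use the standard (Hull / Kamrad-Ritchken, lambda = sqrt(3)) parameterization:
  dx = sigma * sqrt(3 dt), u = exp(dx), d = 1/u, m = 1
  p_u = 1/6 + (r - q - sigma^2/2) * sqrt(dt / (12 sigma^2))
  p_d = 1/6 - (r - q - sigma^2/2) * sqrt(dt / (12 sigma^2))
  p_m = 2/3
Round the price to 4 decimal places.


Answer: Price = V(0,0) = 1.6582

Derivation:
dt = T/N = 0.375000; dx = sigma*sqrt(3*dt) = 0.615183
u = exp(dx) = 1.849995; d = 1/u = 0.540542
p_u = 0.131860, p_m = 0.666667, p_d = 0.201473
Discount per step: exp(-r*dt) = 0.979954
Stock lattice S(k, j) with j the centered position index:
  k=0: S(0,+0) = 11.4300
  k=1: S(1,-1) = 6.1784; S(1,+0) = 11.4300; S(1,+1) = 21.1454
  k=2: S(2,-2) = 3.3397; S(2,-1) = 6.1784; S(2,+0) = 11.4300; S(2,+1) = 21.1454; S(2,+2) = 39.1190
Terminal payoffs V(N, j) = max(K - S_T, 0):
  V(2,-2) = 8.050318; V(2,-1) = 5.211605; V(2,+0) = 0.000000; V(2,+1) = 0.000000; V(2,+2) = 0.000000
Backward induction: V(k, j) = exp(-r*dt) * [p_u * V(k+1, j+1) + p_m * V(k+1, j) + p_d * V(k+1, j-1)]
  V(1,-1) = exp(-r*dt) * [p_u*0.000000 + p_m*5.211605 + p_d*8.050318] = 4.994165
  V(1,+0) = exp(-r*dt) * [p_u*0.000000 + p_m*0.000000 + p_d*5.211605] = 1.028951
  V(1,+1) = exp(-r*dt) * [p_u*0.000000 + p_m*0.000000 + p_d*0.000000] = 0.000000
  V(0,+0) = exp(-r*dt) * [p_u*0.000000 + p_m*1.028951 + p_d*4.994165] = 1.658237


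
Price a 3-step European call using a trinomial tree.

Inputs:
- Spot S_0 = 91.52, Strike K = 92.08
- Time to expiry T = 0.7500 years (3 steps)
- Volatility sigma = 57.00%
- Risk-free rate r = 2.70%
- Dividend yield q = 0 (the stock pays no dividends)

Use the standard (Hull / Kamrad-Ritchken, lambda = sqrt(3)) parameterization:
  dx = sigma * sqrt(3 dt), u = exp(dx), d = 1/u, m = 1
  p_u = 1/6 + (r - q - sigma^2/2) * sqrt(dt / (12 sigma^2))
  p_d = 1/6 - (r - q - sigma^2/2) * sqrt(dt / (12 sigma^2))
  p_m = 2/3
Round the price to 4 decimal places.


Answer: Price = V(0,0) = 16.5829

Derivation:
dt = T/N = 0.250000; dx = sigma*sqrt(3*dt) = 0.493634
u = exp(dx) = 1.638260; d = 1/u = 0.610404
p_u = 0.132368, p_m = 0.666667, p_d = 0.200966
Discount per step: exp(-r*dt) = 0.993273
Stock lattice S(k, j) with j the centered position index:
  k=0: S(0,+0) = 91.5200
  k=1: S(1,-1) = 55.8642; S(1,+0) = 91.5200; S(1,+1) = 149.9335
  k=2: S(2,-2) = 34.0997; S(2,-1) = 55.8642; S(2,+0) = 91.5200; S(2,+1) = 149.9335; S(2,+2) = 245.6300
  k=3: S(3,-3) = 20.8146; S(3,-2) = 34.0997; S(3,-1) = 55.8642; S(3,+0) = 91.5200; S(3,+1) = 149.9335; S(3,+2) = 245.6300; S(3,+3) = 402.4058
Terminal payoffs V(N, j) = max(S_T - K, 0):
  V(3,-3) = 0.000000; V(3,-2) = 0.000000; V(3,-1) = 0.000000; V(3,+0) = 0.000000; V(3,+1) = 57.853522; V(3,+2) = 153.550037; V(3,+3) = 310.325774
Backward induction: V(k, j) = exp(-r*dt) * [p_u * V(k+1, j+1) + p_m * V(k+1, j) + p_d * V(k+1, j-1)]
  V(2,-2) = exp(-r*dt) * [p_u*0.000000 + p_m*0.000000 + p_d*0.000000] = 0.000000
  V(2,-1) = exp(-r*dt) * [p_u*0.000000 + p_m*0.000000 + p_d*0.000000] = 0.000000
  V(2,+0) = exp(-r*dt) * [p_u*57.853522 + p_m*0.000000 + p_d*0.000000] = 7.606409
  V(2,+1) = exp(-r*dt) * [p_u*153.550037 + p_m*57.853522 + p_d*0.000000] = 58.497853
  V(2,+2) = exp(-r*dt) * [p_u*310.325774 + p_m*153.550037 + p_d*57.853522] = 154.027120
  V(1,-1) = exp(-r*dt) * [p_u*7.606409 + p_m*0.000000 + p_d*0.000000] = 1.000068
  V(1,+0) = exp(-r*dt) * [p_u*58.497853 + p_m*7.606409 + p_d*0.000000] = 12.727950
  V(1,+1) = exp(-r*dt) * [p_u*154.027120 + p_m*58.497853 + p_d*7.606409] = 60.505588
  V(0,+0) = exp(-r*dt) * [p_u*60.505588 + p_m*12.727950 + p_d*1.000068] = 16.582940
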